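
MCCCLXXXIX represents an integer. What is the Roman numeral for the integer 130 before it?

MCCCLXXXIX = 1389
1389 - 130 = 1259

MCCLIX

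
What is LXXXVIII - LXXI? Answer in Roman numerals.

LXXXVIII = 88
LXXI = 71
88 - 71 = 17

XVII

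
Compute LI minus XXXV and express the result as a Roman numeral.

LI = 51
XXXV = 35
51 - 35 = 16

XVI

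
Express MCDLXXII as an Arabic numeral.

MCDLXXII: M=1000, CD=400, L=50, X=10, X=10, I=1, I=1
1000 + 400 + 50 + 10 + 10 + 1 + 1 = 1472

1472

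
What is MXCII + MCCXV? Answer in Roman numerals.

MXCII = 1092
MCCXV = 1215
1092 + 1215 = 2307

MMCCCVII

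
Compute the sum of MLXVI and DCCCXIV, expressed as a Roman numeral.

MLXVI = 1066
DCCCXIV = 814
1066 + 814 = 1880

MDCCCLXXX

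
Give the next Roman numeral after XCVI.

XCVI = 96, so the next integer is 96 + 1 = 97

XCVII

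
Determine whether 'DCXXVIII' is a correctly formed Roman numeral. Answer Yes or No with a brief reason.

'DCXXVIII': Check the rules: uses only the symbols I, V, X, L, C, D, M; no symbol is repeated more than three times in a row; V, L and D each appear at most once; no smaller symbol precedes a larger one (values never increase from left to right). Value: D (500) + C (100) + X (10) + X (10) + V (5) + I (1) + I (1) + I (1) = 628. So it is a valid standard Roman numeral.

Yes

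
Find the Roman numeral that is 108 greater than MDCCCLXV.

MDCCCLXV = 1865
1865 + 108 = 1973

MCMLXXIII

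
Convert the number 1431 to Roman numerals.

Convert 1431 to Roman numerals:
  1431 contains 1×1000 (M)
  431 contains 1×400 (CD)
  31 contains 3×10 (XXX)
  1 contains 1×1 (I)

MCDXXXI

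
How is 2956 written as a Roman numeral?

Convert 2956 to Roman numerals:
  2956 contains 2×1000 (MM)
  956 contains 1×900 (CM)
  56 contains 1×50 (L)
  6 contains 1×5 (V)
  1 contains 1×1 (I)

MMCMLVI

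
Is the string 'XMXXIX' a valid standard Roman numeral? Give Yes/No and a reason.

'XMXXIX': Invalid subtractive combination: XM

No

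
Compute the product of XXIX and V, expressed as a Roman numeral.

XXIX = 29
V = 5
29 × 5 = 145

CXLV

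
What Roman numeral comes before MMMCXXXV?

MMMCXXXV = 3135; previous is 3134

MMMCXXXIV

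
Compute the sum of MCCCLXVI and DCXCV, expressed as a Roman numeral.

MCCCLXVI = 1366
DCXCV = 695
1366 + 695 = 2061

MMLXI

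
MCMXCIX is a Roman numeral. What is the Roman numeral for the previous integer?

MCMXCIX = 1999; previous is 1998

MCMXCVIII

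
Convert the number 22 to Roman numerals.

Convert 22 to Roman numerals:
  22 contains 2×10 (XX)
  2 contains 2×1 (II)

XXII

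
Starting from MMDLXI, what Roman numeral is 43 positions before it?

MMDLXI = 2561
2561 - 43 = 2518

MMDXVIII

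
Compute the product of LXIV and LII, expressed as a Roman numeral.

LXIV = 64
LII = 52
64 × 52 = 3328

MMMCCCXXVIII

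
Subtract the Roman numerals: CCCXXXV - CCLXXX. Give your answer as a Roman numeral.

CCCXXXV = 335
CCLXXX = 280
335 - 280 = 55

LV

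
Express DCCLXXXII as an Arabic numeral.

DCCLXXXII: D=500, C=100, C=100, L=50, X=10, X=10, X=10, I=1, I=1
500 + 100 + 100 + 50 + 10 + 10 + 10 + 1 + 1 = 782

782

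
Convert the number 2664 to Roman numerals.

Convert 2664 to Roman numerals:
  2664 contains 2×1000 (MM)
  664 contains 1×500 (D)
  164 contains 1×100 (C)
  64 contains 1×50 (L)
  14 contains 1×10 (X)
  4 contains 1×4 (IV)

MMDCLXIV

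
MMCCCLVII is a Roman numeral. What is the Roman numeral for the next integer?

MMCCCLVII = 2357; next is 2358

MMCCCLVIII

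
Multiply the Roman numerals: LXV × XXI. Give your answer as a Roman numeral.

LXV = 65
XXI = 21
65 × 21 = 1365

MCCCLXV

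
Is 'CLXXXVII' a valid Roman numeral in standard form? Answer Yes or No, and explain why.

'CLXXXVII': Check the rules: uses only the symbols I, V, X, L, C, D, M; no symbol is repeated more than three times in a row; V, L and D each appear at most once; no smaller symbol precedes a larger one (values never increase from left to right). Value: C (100) + L (50) + X (10) + X (10) + X (10) + V (5) + I (1) + I (1) = 187. So it is a valid standard Roman numeral.

Yes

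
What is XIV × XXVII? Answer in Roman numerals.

XIV = 14
XXVII = 27
14 × 27 = 378

CCCLXXVIII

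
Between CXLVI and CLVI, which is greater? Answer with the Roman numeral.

CXLVI = 146
CLVI = 156
156 is larger

CLVI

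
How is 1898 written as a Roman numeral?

Convert 1898 to Roman numerals:
  1898 contains 1×1000 (M)
  898 contains 1×500 (D)
  398 contains 3×100 (CCC)
  98 contains 1×90 (XC)
  8 contains 1×5 (V)
  3 contains 3×1 (III)

MDCCCXCVIII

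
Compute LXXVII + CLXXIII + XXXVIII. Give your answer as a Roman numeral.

LXXVII = 77, CLXXIII = 173, XXXVIII = 38
77 + 173 = 250
250 + 38 = 288

CCLXXXVIII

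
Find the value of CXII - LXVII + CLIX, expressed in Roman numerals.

CXII = 112, LXVII = 67, CLIX = 159
112 - 67 = 45
45 + 159 = 204

CCIV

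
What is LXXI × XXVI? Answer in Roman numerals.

LXXI = 71
XXVI = 26
71 × 26 = 1846

MDCCCXLVI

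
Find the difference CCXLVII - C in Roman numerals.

CCXLVII = 247
C = 100
247 - 100 = 147

CXLVII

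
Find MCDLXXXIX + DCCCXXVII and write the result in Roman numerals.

MCDLXXXIX = 1489
DCCCXXVII = 827
1489 + 827 = 2316

MMCCCXVI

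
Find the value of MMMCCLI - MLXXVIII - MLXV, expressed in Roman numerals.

MMMCCLI = 3251, MLXXVIII = 1078, MLXV = 1065
3251 - 1078 = 2173
2173 - 1065 = 1108

MCVIII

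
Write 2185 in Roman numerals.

Convert 2185 to Roman numerals:
  2185 contains 2×1000 (MM)
  185 contains 1×100 (C)
  85 contains 1×50 (L)
  35 contains 3×10 (XXX)
  5 contains 1×5 (V)

MMCLXXXV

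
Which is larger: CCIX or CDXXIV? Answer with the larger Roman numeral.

CCIX = 209
CDXXIV = 424
424 is larger

CDXXIV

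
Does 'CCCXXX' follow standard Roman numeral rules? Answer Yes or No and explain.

'CCCXXX': Check the rules: uses only the symbols I, V, X, L, C, D, M; no symbol is repeated more than three times in a row; V, L and D each appear at most once; no smaller symbol precedes a larger one (values never increase from left to right). Value: C (100) + C (100) + C (100) + X (10) + X (10) + X (10) = 330. So it is a valid standard Roman numeral.

Yes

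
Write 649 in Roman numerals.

Convert 649 to Roman numerals:
  649 contains 1×500 (D)
  149 contains 1×100 (C)
  49 contains 1×40 (XL)
  9 contains 1×9 (IX)

DCXLIX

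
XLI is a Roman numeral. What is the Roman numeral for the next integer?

XLI = 41, so the next integer is 41 + 1 = 42

XLII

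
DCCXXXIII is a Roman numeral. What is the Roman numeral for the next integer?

DCCXXXIII = 733; next is 734

DCCXXXIV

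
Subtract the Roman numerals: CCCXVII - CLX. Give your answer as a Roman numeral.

CCCXVII = 317
CLX = 160
317 - 160 = 157

CLVII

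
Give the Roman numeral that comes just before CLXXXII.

CLXXXII = 182, so the previous integer is 182 - 1 = 181

CLXXXI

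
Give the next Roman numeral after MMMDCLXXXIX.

MMMDCLXXXIX = 3689, so the next integer is 3689 + 1 = 3690

MMMDCXC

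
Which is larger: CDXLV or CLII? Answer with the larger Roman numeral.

CDXLV = 445
CLII = 152
445 is larger

CDXLV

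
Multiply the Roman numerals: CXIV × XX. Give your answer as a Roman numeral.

CXIV = 114
XX = 20
114 × 20 = 2280

MMCCLXXX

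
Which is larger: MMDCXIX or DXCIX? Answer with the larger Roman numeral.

MMDCXIX = 2619
DXCIX = 599
2619 is larger

MMDCXIX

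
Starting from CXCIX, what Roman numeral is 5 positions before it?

CXCIX = 199
199 - 5 = 194

CXCIV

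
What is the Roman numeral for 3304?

Convert 3304 to Roman numerals:
  3304 contains 3×1000 (MMM)
  304 contains 3×100 (CCC)
  4 contains 1×4 (IV)

MMMCCCIV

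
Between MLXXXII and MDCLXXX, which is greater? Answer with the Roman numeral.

MLXXXII = 1082
MDCLXXX = 1680
1680 is larger

MDCLXXX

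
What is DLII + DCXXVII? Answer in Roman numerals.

DLII = 552
DCXXVII = 627
552 + 627 = 1179

MCLXXIX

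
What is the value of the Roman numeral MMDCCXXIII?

MMDCCXXIII: M=1000, M=1000, D=500, C=100, C=100, X=10, X=10, I=1, I=1, I=1
1000 + 1000 + 500 + 100 + 100 + 10 + 10 + 1 + 1 + 1 = 2723

2723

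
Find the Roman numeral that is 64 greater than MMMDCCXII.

MMMDCCXII = 3712
3712 + 64 = 3776

MMMDCCLXXVI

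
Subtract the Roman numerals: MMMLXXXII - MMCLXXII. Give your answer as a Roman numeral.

MMMLXXXII = 3082
MMCLXXII = 2172
3082 - 2172 = 910

CMX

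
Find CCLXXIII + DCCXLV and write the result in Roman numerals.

CCLXXIII = 273
DCCXLV = 745
273 + 745 = 1018

MXVIII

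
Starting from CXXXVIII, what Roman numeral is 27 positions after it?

CXXXVIII = 138
138 + 27 = 165

CLXV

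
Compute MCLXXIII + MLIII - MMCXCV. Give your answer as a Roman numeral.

MCLXXIII = 1173, MLIII = 1053, MMCXCV = 2195
1173 + 1053 = 2226
2226 - 2195 = 31

XXXI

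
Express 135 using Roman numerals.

Convert 135 to Roman numerals:
  135 contains 1×100 (C)
  35 contains 3×10 (XXX)
  5 contains 1×5 (V)

CXXXV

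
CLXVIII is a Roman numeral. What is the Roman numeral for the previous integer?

CLXVIII = 168; previous is 167

CLXVII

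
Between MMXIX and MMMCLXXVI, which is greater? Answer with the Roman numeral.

MMXIX = 2019
MMMCLXXVI = 3176
3176 is larger

MMMCLXXVI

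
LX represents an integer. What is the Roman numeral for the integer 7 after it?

LX = 60
60 + 7 = 67

LXVII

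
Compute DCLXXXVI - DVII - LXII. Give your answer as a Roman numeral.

DCLXXXVI = 686, DVII = 507, LXII = 62
686 - 507 = 179
179 - 62 = 117

CXVII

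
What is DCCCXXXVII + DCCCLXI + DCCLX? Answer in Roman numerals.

DCCCXXXVII = 837, DCCCLXI = 861, DCCLX = 760
837 + 861 = 1698
1698 + 760 = 2458

MMCDLVIII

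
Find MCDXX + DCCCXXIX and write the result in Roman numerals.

MCDXX = 1420
DCCCXXIX = 829
1420 + 829 = 2249

MMCCXLIX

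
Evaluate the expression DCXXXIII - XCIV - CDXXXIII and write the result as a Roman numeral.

DCXXXIII = 633, XCIV = 94, CDXXXIII = 433
633 - 94 = 539
539 - 433 = 106

CVI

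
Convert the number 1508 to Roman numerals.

Convert 1508 to Roman numerals:
  1508 contains 1×1000 (M)
  508 contains 1×500 (D)
  8 contains 1×5 (V)
  3 contains 3×1 (III)

MDVIII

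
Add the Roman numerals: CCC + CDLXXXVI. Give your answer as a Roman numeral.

CCC = 300
CDLXXXVI = 486
300 + 486 = 786

DCCLXXXVI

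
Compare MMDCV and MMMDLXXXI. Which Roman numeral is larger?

MMDCV = 2605
MMMDLXXXI = 3581
3581 is larger

MMMDLXXXI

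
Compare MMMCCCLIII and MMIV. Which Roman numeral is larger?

MMMCCCLIII = 3353
MMIV = 2004
3353 is larger

MMMCCCLIII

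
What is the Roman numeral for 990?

Convert 990 to Roman numerals:
  990 contains 1×900 (CM)
  90 contains 1×90 (XC)

CMXC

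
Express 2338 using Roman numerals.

Convert 2338 to Roman numerals:
  2338 contains 2×1000 (MM)
  338 contains 3×100 (CCC)
  38 contains 3×10 (XXX)
  8 contains 1×5 (V)
  3 contains 3×1 (III)

MMCCCXXXVIII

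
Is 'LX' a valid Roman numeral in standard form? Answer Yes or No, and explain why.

'LX': Check the rules: uses only the symbols I, V, X, L, C, D, M; no symbol is repeated more than three times in a row; V, L and D each appear at most once; no smaller symbol precedes a larger one (values never increase from left to right). Value: L (50) + X (10) = 60. So it is a valid standard Roman numeral.

Yes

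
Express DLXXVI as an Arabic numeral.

DLXXVI: D=500, L=50, X=10, X=10, V=5, I=1
500 + 50 + 10 + 10 + 5 + 1 = 576

576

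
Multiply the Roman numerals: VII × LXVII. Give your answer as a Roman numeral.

VII = 7
LXVII = 67
7 × 67 = 469

CDLXIX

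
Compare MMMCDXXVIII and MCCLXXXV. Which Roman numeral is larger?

MMMCDXXVIII = 3428
MCCLXXXV = 1285
3428 is larger

MMMCDXXVIII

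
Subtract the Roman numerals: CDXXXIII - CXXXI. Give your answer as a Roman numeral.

CDXXXIII = 433
CXXXI = 131
433 - 131 = 302

CCCII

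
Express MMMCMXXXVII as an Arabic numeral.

MMMCMXXXVII: M=1000, M=1000, M=1000, CM=900, X=10, X=10, X=10, V=5, I=1, I=1
1000 + 1000 + 1000 + 900 + 10 + 10 + 10 + 5 + 1 + 1 = 3937

3937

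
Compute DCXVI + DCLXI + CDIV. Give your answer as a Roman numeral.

DCXVI = 616, DCLXI = 661, CDIV = 404
616 + 661 = 1277
1277 + 404 = 1681

MDCLXXXI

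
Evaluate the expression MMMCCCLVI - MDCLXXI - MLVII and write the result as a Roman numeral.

MMMCCCLVI = 3356, MDCLXXI = 1671, MLVII = 1057
3356 - 1671 = 1685
1685 - 1057 = 628

DCXXVIII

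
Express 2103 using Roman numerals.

Convert 2103 to Roman numerals:
  2103 contains 2×1000 (MM)
  103 contains 1×100 (C)
  3 contains 3×1 (III)

MMCIII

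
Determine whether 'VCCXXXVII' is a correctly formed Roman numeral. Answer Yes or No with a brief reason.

'VCCXXXVII': V should not appear more than once

No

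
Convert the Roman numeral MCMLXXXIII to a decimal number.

MCMLXXXIII: M=1000, CM=900, L=50, X=10, X=10, X=10, I=1, I=1, I=1
1000 + 900 + 50 + 10 + 10 + 10 + 1 + 1 + 1 = 1983

1983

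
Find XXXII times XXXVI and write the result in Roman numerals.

XXXII = 32
XXXVI = 36
32 × 36 = 1152

MCLII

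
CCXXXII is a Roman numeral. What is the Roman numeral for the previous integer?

CCXXXII = 232, so the previous integer is 232 - 1 = 231

CCXXXI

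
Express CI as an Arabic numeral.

CI: C=100, I=1
100 + 1 = 101

101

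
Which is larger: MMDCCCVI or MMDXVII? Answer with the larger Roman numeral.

MMDCCCVI = 2806
MMDXVII = 2517
2806 is larger

MMDCCCVI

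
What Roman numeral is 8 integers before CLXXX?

CLXXX = 180
180 - 8 = 172

CLXXII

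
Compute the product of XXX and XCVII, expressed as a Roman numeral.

XXX = 30
XCVII = 97
30 × 97 = 2910

MMCMX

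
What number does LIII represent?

LIII: L=50, I=1, I=1, I=1
50 + 1 + 1 + 1 = 53

53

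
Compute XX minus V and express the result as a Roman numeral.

XX = 20
V = 5
20 - 5 = 15

XV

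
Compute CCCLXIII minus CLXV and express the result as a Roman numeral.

CCCLXIII = 363
CLXV = 165
363 - 165 = 198

CXCVIII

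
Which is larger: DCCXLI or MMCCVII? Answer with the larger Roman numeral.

DCCXLI = 741
MMCCVII = 2207
2207 is larger

MMCCVII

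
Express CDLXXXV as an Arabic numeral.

CDLXXXV: CD=400, L=50, X=10, X=10, X=10, V=5
400 + 50 + 10 + 10 + 10 + 5 = 485

485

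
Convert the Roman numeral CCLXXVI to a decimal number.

CCLXXVI: C=100, C=100, L=50, X=10, X=10, V=5, I=1
100 + 100 + 50 + 10 + 10 + 5 + 1 = 276

276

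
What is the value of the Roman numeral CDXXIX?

CDXXIX: CD=400, X=10, X=10, IX=9
400 + 10 + 10 + 9 = 429

429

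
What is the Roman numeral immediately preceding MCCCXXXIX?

MCCCXXXIX = 1339; previous is 1338

MCCCXXXVIII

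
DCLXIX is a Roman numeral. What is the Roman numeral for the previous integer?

DCLXIX = 669; previous is 668

DCLXVIII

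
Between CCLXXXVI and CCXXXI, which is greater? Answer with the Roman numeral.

CCLXXXVI = 286
CCXXXI = 231
286 is larger

CCLXXXVI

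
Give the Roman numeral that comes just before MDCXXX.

MDCXXX = 1630, so the previous integer is 1630 - 1 = 1629

MDCXXIX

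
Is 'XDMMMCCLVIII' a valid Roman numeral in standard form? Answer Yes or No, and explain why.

'XDMMMCCLVIII': Invalid subtractive combination: XD

No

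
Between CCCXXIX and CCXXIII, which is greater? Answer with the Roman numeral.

CCCXXIX = 329
CCXXIII = 223
329 is larger

CCCXXIX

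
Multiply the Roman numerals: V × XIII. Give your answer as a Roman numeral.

V = 5
XIII = 13
5 × 13 = 65

LXV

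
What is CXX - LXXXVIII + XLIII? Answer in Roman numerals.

CXX = 120, LXXXVIII = 88, XLIII = 43
120 - 88 = 32
32 + 43 = 75

LXXV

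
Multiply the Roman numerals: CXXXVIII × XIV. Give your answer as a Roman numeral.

CXXXVIII = 138
XIV = 14
138 × 14 = 1932

MCMXXXII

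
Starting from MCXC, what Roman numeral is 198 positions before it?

MCXC = 1190
1190 - 198 = 992

CMXCII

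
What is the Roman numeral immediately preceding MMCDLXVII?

MMCDLXVII = 2467; previous is 2466

MMCDLXVI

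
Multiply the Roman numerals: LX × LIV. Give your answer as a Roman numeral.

LX = 60
LIV = 54
60 × 54 = 3240

MMMCCXL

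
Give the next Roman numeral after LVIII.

LVIII = 58, so the next integer is 58 + 1 = 59

LIX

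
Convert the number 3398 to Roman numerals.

Convert 3398 to Roman numerals:
  3398 contains 3×1000 (MMM)
  398 contains 3×100 (CCC)
  98 contains 1×90 (XC)
  8 contains 1×5 (V)
  3 contains 3×1 (III)

MMMCCCXCVIII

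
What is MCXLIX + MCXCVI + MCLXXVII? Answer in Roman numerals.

MCXLIX = 1149, MCXCVI = 1196, MCLXXVII = 1177
1149 + 1196 = 2345
2345 + 1177 = 3522

MMMDXXII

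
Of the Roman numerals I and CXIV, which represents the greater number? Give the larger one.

I = 1
CXIV = 114
114 is larger

CXIV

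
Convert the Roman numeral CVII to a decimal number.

CVII: C=100, V=5, I=1, I=1
100 + 5 + 1 + 1 = 107

107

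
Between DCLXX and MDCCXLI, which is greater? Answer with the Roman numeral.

DCLXX = 670
MDCCXLI = 1741
1741 is larger

MDCCXLI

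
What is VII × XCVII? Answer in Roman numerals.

VII = 7
XCVII = 97
7 × 97 = 679

DCLXXIX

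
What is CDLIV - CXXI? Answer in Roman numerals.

CDLIV = 454
CXXI = 121
454 - 121 = 333

CCCXXXIII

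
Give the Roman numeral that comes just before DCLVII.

DCLVII = 657; previous is 656

DCLVI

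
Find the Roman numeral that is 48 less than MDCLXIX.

MDCLXIX = 1669
1669 - 48 = 1621

MDCXXI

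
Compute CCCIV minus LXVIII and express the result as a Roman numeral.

CCCIV = 304
LXVIII = 68
304 - 68 = 236

CCXXXVI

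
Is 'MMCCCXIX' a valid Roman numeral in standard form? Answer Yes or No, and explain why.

'MMCCCXIX': Check the rules: uses only the symbols I, V, X, L, C, D, M; no symbol is repeated more than three times in a row; V, L and D each appear at most once; the only place a smaller symbol precedes a larger one is the allowed subtractive pair IX, the symbol right after such a pair (if any) is smaller than the pair's first symbol, and otherwise the values never increase from left to right. Value: M (1000) + M (1000) + C (100) + C (100) + C (100) + X (10) + IX (9) = 2319. So it is a valid standard Roman numeral.

Yes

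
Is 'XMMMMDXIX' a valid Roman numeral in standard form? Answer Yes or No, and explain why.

'XMMMMDXIX': More than 3 consecutive M's

No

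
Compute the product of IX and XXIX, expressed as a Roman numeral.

IX = 9
XXIX = 29
9 × 29 = 261

CCLXI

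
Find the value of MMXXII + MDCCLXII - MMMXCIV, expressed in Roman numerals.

MMXXII = 2022, MDCCLXII = 1762, MMMXCIV = 3094
2022 + 1762 = 3784
3784 - 3094 = 690

DCXC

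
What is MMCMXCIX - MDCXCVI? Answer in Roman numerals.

MMCMXCIX = 2999
MDCXCVI = 1696
2999 - 1696 = 1303

MCCCIII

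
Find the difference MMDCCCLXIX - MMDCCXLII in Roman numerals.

MMDCCCLXIX = 2869
MMDCCXLII = 2742
2869 - 2742 = 127

CXXVII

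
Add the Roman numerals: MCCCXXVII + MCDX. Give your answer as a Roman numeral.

MCCCXXVII = 1327
MCDX = 1410
1327 + 1410 = 2737

MMDCCXXXVII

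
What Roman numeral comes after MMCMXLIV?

MMCMXLIV = 2944, so the next integer is 2944 + 1 = 2945

MMCMXLV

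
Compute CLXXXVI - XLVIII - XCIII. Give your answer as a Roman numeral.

CLXXXVI = 186, XLVIII = 48, XCIII = 93
186 - 48 = 138
138 - 93 = 45

XLV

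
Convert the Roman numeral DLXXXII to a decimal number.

DLXXXII: D=500, L=50, X=10, X=10, X=10, I=1, I=1
500 + 50 + 10 + 10 + 10 + 1 + 1 = 582

582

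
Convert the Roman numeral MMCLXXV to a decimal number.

MMCLXXV: M=1000, M=1000, C=100, L=50, X=10, X=10, V=5
1000 + 1000 + 100 + 50 + 10 + 10 + 5 = 2175

2175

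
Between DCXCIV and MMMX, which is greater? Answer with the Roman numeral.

DCXCIV = 694
MMMX = 3010
3010 is larger

MMMX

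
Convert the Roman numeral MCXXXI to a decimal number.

MCXXXI: M=1000, C=100, X=10, X=10, X=10, I=1
1000 + 100 + 10 + 10 + 10 + 1 = 1131

1131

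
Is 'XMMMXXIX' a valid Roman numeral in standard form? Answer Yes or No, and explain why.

'XMMMXXIX': Invalid subtractive combination: XM

No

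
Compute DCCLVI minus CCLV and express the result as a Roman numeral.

DCCLVI = 756
CCLV = 255
756 - 255 = 501

DI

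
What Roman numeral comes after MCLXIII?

MCLXIII = 1163; next is 1164

MCLXIV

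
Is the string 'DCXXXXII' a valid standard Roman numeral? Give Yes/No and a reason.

'DCXXXXII': More than 3 consecutive X's

No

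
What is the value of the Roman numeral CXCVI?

CXCVI: C=100, XC=90, V=5, I=1
100 + 90 + 5 + 1 = 196

196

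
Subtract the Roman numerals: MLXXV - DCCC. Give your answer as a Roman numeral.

MLXXV = 1075
DCCC = 800
1075 - 800 = 275

CCLXXV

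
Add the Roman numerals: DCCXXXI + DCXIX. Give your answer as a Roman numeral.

DCCXXXI = 731
DCXIX = 619
731 + 619 = 1350

MCCCL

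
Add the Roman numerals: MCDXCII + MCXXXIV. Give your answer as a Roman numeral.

MCDXCII = 1492
MCXXXIV = 1134
1492 + 1134 = 2626

MMDCXXVI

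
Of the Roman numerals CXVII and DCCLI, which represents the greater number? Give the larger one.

CXVII = 117
DCCLI = 751
751 is larger

DCCLI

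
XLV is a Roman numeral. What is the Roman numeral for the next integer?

XLV = 45; next is 46

XLVI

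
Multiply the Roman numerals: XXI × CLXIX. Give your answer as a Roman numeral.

XXI = 21
CLXIX = 169
21 × 169 = 3549

MMMDXLIX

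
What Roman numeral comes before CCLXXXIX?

CCLXXXIX = 289; previous is 288

CCLXXXVIII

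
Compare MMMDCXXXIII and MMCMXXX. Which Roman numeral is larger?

MMMDCXXXIII = 3633
MMCMXXX = 2930
3633 is larger

MMMDCXXXIII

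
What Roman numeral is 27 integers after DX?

DX = 510
510 + 27 = 537

DXXXVII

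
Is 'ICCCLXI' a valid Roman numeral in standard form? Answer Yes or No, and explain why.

'ICCCLXI': Invalid subtractive combination: IC

No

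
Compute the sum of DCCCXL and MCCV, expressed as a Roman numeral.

DCCCXL = 840
MCCV = 1205
840 + 1205 = 2045

MMXLV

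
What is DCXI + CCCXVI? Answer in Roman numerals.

DCXI = 611
CCCXVI = 316
611 + 316 = 927

CMXXVII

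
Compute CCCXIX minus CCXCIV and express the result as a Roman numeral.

CCCXIX = 319
CCXCIV = 294
319 - 294 = 25

XXV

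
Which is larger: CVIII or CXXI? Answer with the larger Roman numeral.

CVIII = 108
CXXI = 121
121 is larger

CXXI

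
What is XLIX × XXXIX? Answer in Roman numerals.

XLIX = 49
XXXIX = 39
49 × 39 = 1911

MCMXI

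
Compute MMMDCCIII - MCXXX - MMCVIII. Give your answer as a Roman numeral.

MMMDCCIII = 3703, MCXXX = 1130, MMCVIII = 2108
3703 - 1130 = 2573
2573 - 2108 = 465

CDLXV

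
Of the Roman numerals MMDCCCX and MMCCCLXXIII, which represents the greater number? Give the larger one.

MMDCCCX = 2810
MMCCCLXXIII = 2373
2810 is larger

MMDCCCX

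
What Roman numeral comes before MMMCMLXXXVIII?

MMMCMLXXXVIII = 3988; previous is 3987

MMMCMLXXXVII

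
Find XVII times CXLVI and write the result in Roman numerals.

XVII = 17
CXLVI = 146
17 × 146 = 2482

MMCDLXXXII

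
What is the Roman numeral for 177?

Convert 177 to Roman numerals:
  177 contains 1×100 (C)
  77 contains 1×50 (L)
  27 contains 2×10 (XX)
  7 contains 1×5 (V)
  2 contains 2×1 (II)

CLXXVII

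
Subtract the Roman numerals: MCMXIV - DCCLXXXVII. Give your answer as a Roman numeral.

MCMXIV = 1914
DCCLXXXVII = 787
1914 - 787 = 1127

MCXXVII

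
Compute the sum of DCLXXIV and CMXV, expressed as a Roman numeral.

DCLXXIV = 674
CMXV = 915
674 + 915 = 1589

MDLXXXIX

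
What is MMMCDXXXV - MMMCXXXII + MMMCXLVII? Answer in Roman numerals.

MMMCDXXXV = 3435, MMMCXXXII = 3132, MMMCXLVII = 3147
3435 - 3132 = 303
303 + 3147 = 3450

MMMCDL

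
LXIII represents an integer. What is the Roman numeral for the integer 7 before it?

LXIII = 63
63 - 7 = 56

LVI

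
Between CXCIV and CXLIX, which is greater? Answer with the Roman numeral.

CXCIV = 194
CXLIX = 149
194 is larger

CXCIV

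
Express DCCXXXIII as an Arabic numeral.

DCCXXXIII: D=500, C=100, C=100, X=10, X=10, X=10, I=1, I=1, I=1
500 + 100 + 100 + 10 + 10 + 10 + 1 + 1 + 1 = 733

733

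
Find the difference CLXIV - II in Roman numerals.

CLXIV = 164
II = 2
164 - 2 = 162

CLXII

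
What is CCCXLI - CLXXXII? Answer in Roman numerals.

CCCXLI = 341
CLXXXII = 182
341 - 182 = 159

CLIX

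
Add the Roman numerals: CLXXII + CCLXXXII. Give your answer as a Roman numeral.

CLXXII = 172
CCLXXXII = 282
172 + 282 = 454

CDLIV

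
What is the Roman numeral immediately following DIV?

DIV = 504, so the next integer is 504 + 1 = 505

DV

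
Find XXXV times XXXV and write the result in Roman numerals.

XXXV = 35
XXXV = 35
35 × 35 = 1225

MCCXXV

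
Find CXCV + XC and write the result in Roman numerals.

CXCV = 195
XC = 90
195 + 90 = 285

CCLXXXV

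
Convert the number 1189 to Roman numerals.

Convert 1189 to Roman numerals:
  1189 contains 1×1000 (M)
  189 contains 1×100 (C)
  89 contains 1×50 (L)
  39 contains 3×10 (XXX)
  9 contains 1×9 (IX)

MCLXXXIX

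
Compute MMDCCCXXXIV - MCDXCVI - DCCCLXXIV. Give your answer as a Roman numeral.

MMDCCCXXXIV = 2834, MCDXCVI = 1496, DCCCLXXIV = 874
2834 - 1496 = 1338
1338 - 874 = 464

CDLXIV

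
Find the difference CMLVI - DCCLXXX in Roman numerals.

CMLVI = 956
DCCLXXX = 780
956 - 780 = 176

CLXXVI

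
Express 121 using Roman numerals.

Convert 121 to Roman numerals:
  121 contains 1×100 (C)
  21 contains 2×10 (XX)
  1 contains 1×1 (I)

CXXI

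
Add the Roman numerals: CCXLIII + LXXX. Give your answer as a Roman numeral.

CCXLIII = 243
LXXX = 80
243 + 80 = 323

CCCXXIII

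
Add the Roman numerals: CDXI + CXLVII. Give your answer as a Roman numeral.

CDXI = 411
CXLVII = 147
411 + 147 = 558

DLVIII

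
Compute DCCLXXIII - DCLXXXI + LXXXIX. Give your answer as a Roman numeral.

DCCLXXIII = 773, DCLXXXI = 681, LXXXIX = 89
773 - 681 = 92
92 + 89 = 181

CLXXXI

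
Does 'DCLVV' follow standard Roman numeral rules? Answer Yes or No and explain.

'DCLVV': V should not appear more than once

No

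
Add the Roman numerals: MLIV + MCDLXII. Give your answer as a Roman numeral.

MLIV = 1054
MCDLXII = 1462
1054 + 1462 = 2516

MMDXVI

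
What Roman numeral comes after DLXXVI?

DLXXVI = 576, so the next integer is 576 + 1 = 577

DLXXVII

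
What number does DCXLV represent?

DCXLV: D=500, C=100, XL=40, V=5
500 + 100 + 40 + 5 = 645

645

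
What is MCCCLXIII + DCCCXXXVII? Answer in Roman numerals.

MCCCLXIII = 1363
DCCCXXXVII = 837
1363 + 837 = 2200

MMCC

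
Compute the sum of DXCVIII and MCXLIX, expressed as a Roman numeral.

DXCVIII = 598
MCXLIX = 1149
598 + 1149 = 1747

MDCCXLVII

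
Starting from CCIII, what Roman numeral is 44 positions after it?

CCIII = 203
203 + 44 = 247

CCXLVII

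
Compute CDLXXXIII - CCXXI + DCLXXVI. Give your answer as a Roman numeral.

CDLXXXIII = 483, CCXXI = 221, DCLXXVI = 676
483 - 221 = 262
262 + 676 = 938

CMXXXVIII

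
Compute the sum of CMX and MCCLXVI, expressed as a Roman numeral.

CMX = 910
MCCLXVI = 1266
910 + 1266 = 2176

MMCLXXVI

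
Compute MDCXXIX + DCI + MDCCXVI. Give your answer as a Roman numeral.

MDCXXIX = 1629, DCI = 601, MDCCXVI = 1716
1629 + 601 = 2230
2230 + 1716 = 3946

MMMCMXLVI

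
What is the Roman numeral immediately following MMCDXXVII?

MMCDXXVII = 2427; next is 2428

MMCDXXVIII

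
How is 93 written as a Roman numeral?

Convert 93 to Roman numerals:
  93 contains 1×90 (XC)
  3 contains 3×1 (III)

XCIII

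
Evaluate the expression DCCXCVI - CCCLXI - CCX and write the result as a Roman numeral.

DCCXCVI = 796, CCCLXI = 361, CCX = 210
796 - 361 = 435
435 - 210 = 225

CCXXV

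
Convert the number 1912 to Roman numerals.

Convert 1912 to Roman numerals:
  1912 contains 1×1000 (M)
  912 contains 1×900 (CM)
  12 contains 1×10 (X)
  2 contains 2×1 (II)

MCMXII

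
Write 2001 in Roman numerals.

Convert 2001 to Roman numerals:
  2001 contains 2×1000 (MM)
  1 contains 1×1 (I)

MMI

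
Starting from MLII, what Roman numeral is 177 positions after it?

MLII = 1052
1052 + 177 = 1229

MCCXXIX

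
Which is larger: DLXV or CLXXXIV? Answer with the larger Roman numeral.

DLXV = 565
CLXXXIV = 184
565 is larger

DLXV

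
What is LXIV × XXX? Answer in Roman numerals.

LXIV = 64
XXX = 30
64 × 30 = 1920

MCMXX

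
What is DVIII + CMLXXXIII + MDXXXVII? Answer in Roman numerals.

DVIII = 508, CMLXXXIII = 983, MDXXXVII = 1537
508 + 983 = 1491
1491 + 1537 = 3028

MMMXXVIII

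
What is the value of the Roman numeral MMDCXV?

MMDCXV: M=1000, M=1000, D=500, C=100, X=10, V=5
1000 + 1000 + 500 + 100 + 10 + 5 = 2615

2615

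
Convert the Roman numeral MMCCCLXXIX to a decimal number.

MMCCCLXXIX: M=1000, M=1000, C=100, C=100, C=100, L=50, X=10, X=10, IX=9
1000 + 1000 + 100 + 100 + 100 + 50 + 10 + 10 + 9 = 2379

2379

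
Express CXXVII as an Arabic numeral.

CXXVII: C=100, X=10, X=10, V=5, I=1, I=1
100 + 10 + 10 + 5 + 1 + 1 = 127

127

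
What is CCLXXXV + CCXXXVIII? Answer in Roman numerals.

CCLXXXV = 285
CCXXXVIII = 238
285 + 238 = 523

DXXIII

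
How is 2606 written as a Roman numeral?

Convert 2606 to Roman numerals:
  2606 contains 2×1000 (MM)
  606 contains 1×500 (D)
  106 contains 1×100 (C)
  6 contains 1×5 (V)
  1 contains 1×1 (I)

MMDCVI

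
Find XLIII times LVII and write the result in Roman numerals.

XLIII = 43
LVII = 57
43 × 57 = 2451

MMCDLI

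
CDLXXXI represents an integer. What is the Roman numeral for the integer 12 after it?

CDLXXXI = 481
481 + 12 = 493

CDXCIII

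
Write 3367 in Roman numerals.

Convert 3367 to Roman numerals:
  3367 contains 3×1000 (MMM)
  367 contains 3×100 (CCC)
  67 contains 1×50 (L)
  17 contains 1×10 (X)
  7 contains 1×5 (V)
  2 contains 2×1 (II)

MMMCCCLXVII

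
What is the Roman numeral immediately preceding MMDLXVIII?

MMDLXVIII = 2568; previous is 2567

MMDLXVII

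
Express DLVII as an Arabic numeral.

DLVII: D=500, L=50, V=5, I=1, I=1
500 + 50 + 5 + 1 + 1 = 557

557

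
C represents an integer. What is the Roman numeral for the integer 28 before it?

C = 100
100 - 28 = 72

LXXII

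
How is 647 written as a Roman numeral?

Convert 647 to Roman numerals:
  647 contains 1×500 (D)
  147 contains 1×100 (C)
  47 contains 1×40 (XL)
  7 contains 1×5 (V)
  2 contains 2×1 (II)

DCXLVII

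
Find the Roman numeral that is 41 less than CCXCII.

CCXCII = 292
292 - 41 = 251

CCLI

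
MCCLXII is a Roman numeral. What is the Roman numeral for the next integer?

MCCLXII = 1262; next is 1263

MCCLXIII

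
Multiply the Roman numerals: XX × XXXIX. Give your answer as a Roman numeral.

XX = 20
XXXIX = 39
20 × 39 = 780

DCCLXXX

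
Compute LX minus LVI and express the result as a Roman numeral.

LX = 60
LVI = 56
60 - 56 = 4

IV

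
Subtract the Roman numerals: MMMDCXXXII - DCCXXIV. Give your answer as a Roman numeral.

MMMDCXXXII = 3632
DCCXXIV = 724
3632 - 724 = 2908

MMCMVIII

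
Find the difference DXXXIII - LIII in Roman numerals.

DXXXIII = 533
LIII = 53
533 - 53 = 480

CDLXXX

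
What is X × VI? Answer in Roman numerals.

X = 10
VI = 6
10 × 6 = 60

LX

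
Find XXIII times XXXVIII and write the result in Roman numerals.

XXIII = 23
XXXVIII = 38
23 × 38 = 874

DCCCLXXIV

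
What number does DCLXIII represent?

DCLXIII: D=500, C=100, L=50, X=10, I=1, I=1, I=1
500 + 100 + 50 + 10 + 1 + 1 + 1 = 663

663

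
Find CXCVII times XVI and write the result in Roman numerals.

CXCVII = 197
XVI = 16
197 × 16 = 3152

MMMCLII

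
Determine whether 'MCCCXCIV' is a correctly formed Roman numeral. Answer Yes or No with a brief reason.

'MCCCXCIV': Check the rules: uses only the symbols I, V, X, L, C, D, M; no symbol is repeated more than three times in a row; V, L and D each appear at most once; the only places a smaller symbol precedes a larger one are the allowed subtractive pairs XC, IV, the symbol right after such a pair (if any) is smaller than the pair's first symbol, and otherwise the values never increase from left to right. Value: M (1000) + C (100) + C (100) + C (100) + XC (90) + IV (4) = 1394. So it is a valid standard Roman numeral.

Yes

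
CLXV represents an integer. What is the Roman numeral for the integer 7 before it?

CLXV = 165
165 - 7 = 158

CLVIII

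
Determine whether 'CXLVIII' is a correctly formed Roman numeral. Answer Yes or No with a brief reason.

'CXLVIII': Check the rules: uses only the symbols I, V, X, L, C, D, M; no symbol is repeated more than three times in a row; V, L and D each appear at most once; the only place a smaller symbol precedes a larger one is the allowed subtractive pair XL, the symbol right after such a pair (if any) is smaller than the pair's first symbol, and otherwise the values never increase from left to right. Value: C (100) + XL (40) + V (5) + I (1) + I (1) + I (1) = 148. So it is a valid standard Roman numeral.

Yes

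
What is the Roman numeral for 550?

Convert 550 to Roman numerals:
  550 contains 1×500 (D)
  50 contains 1×50 (L)

DL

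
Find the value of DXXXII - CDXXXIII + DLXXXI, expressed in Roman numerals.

DXXXII = 532, CDXXXIII = 433, DLXXXI = 581
532 - 433 = 99
99 + 581 = 680

DCLXXX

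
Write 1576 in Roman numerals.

Convert 1576 to Roman numerals:
  1576 contains 1×1000 (M)
  576 contains 1×500 (D)
  76 contains 1×50 (L)
  26 contains 2×10 (XX)
  6 contains 1×5 (V)
  1 contains 1×1 (I)

MDLXXVI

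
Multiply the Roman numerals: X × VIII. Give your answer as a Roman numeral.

X = 10
VIII = 8
10 × 8 = 80

LXXX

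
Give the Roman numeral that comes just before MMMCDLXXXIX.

MMMCDLXXXIX = 3489; previous is 3488

MMMCDLXXXVIII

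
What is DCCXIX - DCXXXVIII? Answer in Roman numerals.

DCCXIX = 719
DCXXXVIII = 638
719 - 638 = 81

LXXXI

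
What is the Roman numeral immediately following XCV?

XCV = 95, so the next integer is 95 + 1 = 96

XCVI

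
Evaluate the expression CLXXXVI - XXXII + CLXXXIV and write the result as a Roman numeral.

CLXXXVI = 186, XXXII = 32, CLXXXIV = 184
186 - 32 = 154
154 + 184 = 338

CCCXXXVIII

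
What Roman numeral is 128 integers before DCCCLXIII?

DCCCLXIII = 863
863 - 128 = 735

DCCXXXV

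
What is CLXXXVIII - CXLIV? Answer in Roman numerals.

CLXXXVIII = 188
CXLIV = 144
188 - 144 = 44

XLIV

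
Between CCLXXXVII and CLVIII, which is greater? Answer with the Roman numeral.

CCLXXXVII = 287
CLVIII = 158
287 is larger

CCLXXXVII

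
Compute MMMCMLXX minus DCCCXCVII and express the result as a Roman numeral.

MMMCMLXX = 3970
DCCCXCVII = 897
3970 - 897 = 3073

MMMLXXIII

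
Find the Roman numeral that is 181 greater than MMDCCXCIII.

MMDCCXCIII = 2793
2793 + 181 = 2974

MMCMLXXIV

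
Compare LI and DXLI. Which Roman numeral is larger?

LI = 51
DXLI = 541
541 is larger

DXLI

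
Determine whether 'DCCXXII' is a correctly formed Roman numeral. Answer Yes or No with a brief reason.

'DCCXXII': Check the rules: uses only the symbols I, V, X, L, C, D, M; no symbol is repeated more than three times in a row; V, L and D each appear at most once; no smaller symbol precedes a larger one (values never increase from left to right). Value: D (500) + C (100) + C (100) + X (10) + X (10) + I (1) + I (1) = 722. So it is a valid standard Roman numeral.

Yes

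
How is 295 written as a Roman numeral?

Convert 295 to Roman numerals:
  295 contains 2×100 (CC)
  95 contains 1×90 (XC)
  5 contains 1×5 (V)

CCXCV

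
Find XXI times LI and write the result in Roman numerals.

XXI = 21
LI = 51
21 × 51 = 1071

MLXXI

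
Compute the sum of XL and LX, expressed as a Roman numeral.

XL = 40
LX = 60
40 + 60 = 100

C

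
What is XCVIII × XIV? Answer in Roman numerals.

XCVIII = 98
XIV = 14
98 × 14 = 1372

MCCCLXXII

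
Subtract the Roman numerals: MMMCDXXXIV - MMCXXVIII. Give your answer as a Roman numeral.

MMMCDXXXIV = 3434
MMCXXVIII = 2128
3434 - 2128 = 1306

MCCCVI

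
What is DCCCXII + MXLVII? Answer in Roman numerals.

DCCCXII = 812
MXLVII = 1047
812 + 1047 = 1859

MDCCCLIX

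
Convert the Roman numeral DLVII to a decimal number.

DLVII: D=500, L=50, V=5, I=1, I=1
500 + 50 + 5 + 1 + 1 = 557

557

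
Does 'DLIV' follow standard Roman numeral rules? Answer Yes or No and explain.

'DLIV': Check the rules: uses only the symbols I, V, X, L, C, D, M; no symbol is repeated more than three times in a row; V, L and D each appear at most once; the only place a smaller symbol precedes a larger one is the allowed subtractive pair IV, the symbol right after such a pair (if any) is smaller than the pair's first symbol, and otherwise the values never increase from left to right. Value: D (500) + L (50) + IV (4) = 554. So it is a valid standard Roman numeral.

Yes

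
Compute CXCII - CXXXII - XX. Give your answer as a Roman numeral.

CXCII = 192, CXXXII = 132, XX = 20
192 - 132 = 60
60 - 20 = 40

XL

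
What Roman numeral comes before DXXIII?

DXXIII = 523, so the previous integer is 523 - 1 = 522

DXXII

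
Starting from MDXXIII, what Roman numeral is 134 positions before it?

MDXXIII = 1523
1523 - 134 = 1389

MCCCLXXXIX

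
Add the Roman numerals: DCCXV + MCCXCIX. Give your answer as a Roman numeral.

DCCXV = 715
MCCXCIX = 1299
715 + 1299 = 2014

MMXIV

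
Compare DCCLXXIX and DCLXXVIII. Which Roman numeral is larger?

DCCLXXIX = 779
DCLXXVIII = 678
779 is larger

DCCLXXIX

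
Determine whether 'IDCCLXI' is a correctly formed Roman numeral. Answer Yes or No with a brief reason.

'IDCCLXI': Invalid subtractive combination: ID

No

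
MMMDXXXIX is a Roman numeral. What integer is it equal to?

MMMDXXXIX: M=1000, M=1000, M=1000, D=500, X=10, X=10, X=10, IX=9
1000 + 1000 + 1000 + 500 + 10 + 10 + 10 + 9 = 3539

3539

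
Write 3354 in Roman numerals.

Convert 3354 to Roman numerals:
  3354 contains 3×1000 (MMM)
  354 contains 3×100 (CCC)
  54 contains 1×50 (L)
  4 contains 1×4 (IV)

MMMCCCLIV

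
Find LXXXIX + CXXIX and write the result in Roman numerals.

LXXXIX = 89
CXXIX = 129
89 + 129 = 218

CCXVIII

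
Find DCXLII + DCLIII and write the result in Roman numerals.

DCXLII = 642
DCLIII = 653
642 + 653 = 1295

MCCXCV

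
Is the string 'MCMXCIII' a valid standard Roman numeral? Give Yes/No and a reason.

'MCMXCIII': Check the rules: uses only the symbols I, V, X, L, C, D, M; no symbol is repeated more than three times in a row; V, L and D each appear at most once; the only places a smaller symbol precedes a larger one are the allowed subtractive pairs CM, XC, the symbol right after such a pair (if any) is smaller than the pair's first symbol, and otherwise the values never increase from left to right. Value: M (1000) + CM (900) + XC (90) + I (1) + I (1) + I (1) = 1993. So it is a valid standard Roman numeral.

Yes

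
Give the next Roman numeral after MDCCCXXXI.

MDCCCXXXI = 1831, so the next integer is 1831 + 1 = 1832

MDCCCXXXII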